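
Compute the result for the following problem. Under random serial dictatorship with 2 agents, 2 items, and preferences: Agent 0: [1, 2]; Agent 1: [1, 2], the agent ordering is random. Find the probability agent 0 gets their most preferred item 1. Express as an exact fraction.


Step 1: Agent 0 wants item 1
Step 2: There are 2 possible orderings of agents
Step 3: In 1 orderings, agent 0 gets item 1
Step 4: Probability = 1/2

1/2


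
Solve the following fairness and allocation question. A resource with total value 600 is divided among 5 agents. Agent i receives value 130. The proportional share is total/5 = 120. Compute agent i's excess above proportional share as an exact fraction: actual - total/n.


Step 1: Proportional share = 600/5 = 120
Step 2: Agent's actual allocation = 130
Step 3: Excess = 130 - 120 = 10

10


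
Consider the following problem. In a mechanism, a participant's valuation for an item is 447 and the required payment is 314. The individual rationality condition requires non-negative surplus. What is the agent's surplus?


Step 1: Surplus = value - payment = 447 - 314 = 133
Step 2: IR is satisfied (surplus >= 0)

133


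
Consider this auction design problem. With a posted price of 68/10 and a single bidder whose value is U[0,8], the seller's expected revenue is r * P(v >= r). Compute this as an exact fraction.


Step 1: Posted price r = 34/5, value support [0,8]
Step 2: P(v >= r) = (8 - 34/5)/8 = 3/20
Step 3: Expected revenue = r * P(v >= r) = 34/5 * 3/20
Step 4: Revenue = 51/50

51/50


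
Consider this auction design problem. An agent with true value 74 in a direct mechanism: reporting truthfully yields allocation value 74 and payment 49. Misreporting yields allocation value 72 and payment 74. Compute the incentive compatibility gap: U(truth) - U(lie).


Step 1: U(truth) = value - payment = 74 - 49 = 25
Step 2: U(lie) = allocation - payment = 72 - 74 = -2
Step 3: IC gap = 25 - (-2) = 27

27


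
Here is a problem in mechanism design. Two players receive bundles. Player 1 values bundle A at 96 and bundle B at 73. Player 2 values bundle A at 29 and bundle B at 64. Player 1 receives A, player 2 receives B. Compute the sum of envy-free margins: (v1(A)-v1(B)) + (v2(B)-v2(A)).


Step 1: Player 1's margin = v1(A) - v1(B) = 96 - 73 = 23
Step 2: Player 2's margin = v2(B) - v2(A) = 64 - 29 = 35
Step 3: Total margin = 23 + 35 = 58

58


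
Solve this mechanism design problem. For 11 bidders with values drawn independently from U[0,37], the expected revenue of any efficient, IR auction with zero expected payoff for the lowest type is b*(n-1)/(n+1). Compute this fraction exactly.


Step 1: By Revenue Equivalence, expected revenue = b*(n-1)/(n+1)
Step 2: Substituting n = 11, b = 37
Step 3: Revenue = 37*(11-1)/(11+1) = 37*10/12
Step 4: Revenue = 370/12 = 185/6

185/6


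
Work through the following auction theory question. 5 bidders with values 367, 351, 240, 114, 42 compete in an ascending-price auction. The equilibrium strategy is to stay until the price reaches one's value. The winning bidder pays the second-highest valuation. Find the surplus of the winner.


Step 1: Identify the highest value: 367
Step 2: Identify the second-highest value: 351
Step 3: The final price = second-highest value = 351
Step 4: Surplus = 367 - 351 = 16

16


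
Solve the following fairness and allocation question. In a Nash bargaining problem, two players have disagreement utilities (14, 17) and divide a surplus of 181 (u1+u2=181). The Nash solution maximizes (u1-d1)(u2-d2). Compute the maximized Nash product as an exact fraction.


Step 1: The Nash solution splits surplus symmetrically above the disagreement point
Step 2: u1 = (total + d1 - d2)/2 = (181 + 14 - 17)/2 = 89
Step 3: u2 = (total - d1 + d2)/2 = (181 - 14 + 17)/2 = 92
Step 4: Nash product = (89 - 14) * (92 - 17)
Step 5: = 75 * 75 = 5625

5625


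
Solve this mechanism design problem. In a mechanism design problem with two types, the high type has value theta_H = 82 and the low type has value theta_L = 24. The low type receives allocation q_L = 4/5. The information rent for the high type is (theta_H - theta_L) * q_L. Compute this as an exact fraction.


Step 1: theta_H - theta_L = 82 - 24 = 58
Step 2: Information rent = (theta_H - theta_L) * q_L
Step 3: = 58 * 4/5
Step 4: = 232/5

232/5


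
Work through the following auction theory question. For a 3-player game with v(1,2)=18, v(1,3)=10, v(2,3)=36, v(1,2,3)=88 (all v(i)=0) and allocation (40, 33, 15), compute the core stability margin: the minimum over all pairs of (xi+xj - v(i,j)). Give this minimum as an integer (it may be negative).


Step 1: Slack for coalition (1,2): x1+x2 - v12 = 73 - 18 = 55
Step 2: Slack for coalition (1,3): x1+x3 - v13 = 55 - 10 = 45
Step 3: Slack for coalition (2,3): x2+x3 - v23 = 48 - 36 = 12
Step 4: Minimum slack = min(55, 45, 12) = 12, attained by (2,3); no pair can gain by deviating, so the allocation is in the core

12


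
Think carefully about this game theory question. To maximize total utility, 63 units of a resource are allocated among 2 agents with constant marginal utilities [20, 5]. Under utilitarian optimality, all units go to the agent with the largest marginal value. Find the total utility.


Step 1: The marginal utilities are [20, 5]
Step 2: The highest marginal utility is 20
Step 3: All 63 units go to that agent
Step 4: Total utility = 20 * 63 = 1260

1260


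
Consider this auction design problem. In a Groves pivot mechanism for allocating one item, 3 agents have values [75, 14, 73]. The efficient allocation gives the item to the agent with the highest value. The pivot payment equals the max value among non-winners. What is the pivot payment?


Step 1: The efficient winner is agent 0 with value 75
Step 2: Other agents' values: [14, 73]
Step 3: Pivot payment = max(others) = 73
Step 4: The winner pays 73

73


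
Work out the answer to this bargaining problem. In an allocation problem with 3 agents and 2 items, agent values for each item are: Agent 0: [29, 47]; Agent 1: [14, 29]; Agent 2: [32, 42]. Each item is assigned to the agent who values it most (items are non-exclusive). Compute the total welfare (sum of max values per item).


Step 1: For each item, find the maximum value among all agents.
Step 2: Item 0 -> Agent 2 (value 32)
Step 3: Item 1 -> Agent 0 (value 47)
Step 4: Total welfare = 32 + 47 = 79

79


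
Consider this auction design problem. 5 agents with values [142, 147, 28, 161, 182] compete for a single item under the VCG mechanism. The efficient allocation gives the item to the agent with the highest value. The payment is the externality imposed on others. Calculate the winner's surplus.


Step 1: The winner is the agent with the highest value: agent 4 with value 182
Step 2: Values of other agents: [142, 147, 28, 161]
Step 3: VCG payment = max of others' values = 161
Step 4: Surplus = 182 - 161 = 21

21


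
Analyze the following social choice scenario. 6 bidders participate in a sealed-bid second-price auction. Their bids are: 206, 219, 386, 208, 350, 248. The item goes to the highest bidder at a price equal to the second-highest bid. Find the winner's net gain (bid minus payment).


Step 1: Sort bids in descending order: 386, 350, 248, 219, 208, 206
Step 2: The winning bid is the highest: 386
Step 3: The payment equals the second-highest bid: 350
Step 4: Surplus = winner's bid - payment = 386 - 350 = 36

36


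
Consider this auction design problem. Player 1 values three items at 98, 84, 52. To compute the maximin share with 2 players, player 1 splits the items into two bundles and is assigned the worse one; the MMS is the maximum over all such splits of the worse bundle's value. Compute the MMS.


Step 1: Item values = 98, 84, 52
Step 2: Enumerate all 2-bundle partitions and take the smaller bundle:
  Partition 1: {98} vs {84,52} -> bundles 98, 136; min = 98
  Partition 2: {84} vs {98,52} -> bundles 84, 150; min = 84
  Partition 3: {52} vs {98,84} -> bundles 52, 182; min = 52
Step 3: MMS = max(98, 84, 52) = 98

98


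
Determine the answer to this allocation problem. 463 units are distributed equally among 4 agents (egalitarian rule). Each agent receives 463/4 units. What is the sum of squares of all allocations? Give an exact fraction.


Step 1: Each agent's share = 463/4
Step 2: Square of each share = (463/4)^2 = 214369/16
Step 3: Sum of squares = 4 * 214369/16 = 214369/4

214369/4


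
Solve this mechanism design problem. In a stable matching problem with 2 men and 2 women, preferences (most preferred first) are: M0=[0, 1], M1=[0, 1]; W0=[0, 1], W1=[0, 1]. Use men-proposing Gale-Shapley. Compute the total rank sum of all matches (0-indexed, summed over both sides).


Step 1: Run Gale-Shapley (men propose, women hold best offer):
  M0 proposes to W0; she accepts
  M1 proposes to W0; rejected
  M1 proposes to W1; she accepts
Step 2: Final matching: W0-M0, W1-M1
Step 3: 0-indexed ranks (man's rank of his match, then woman's): 0 + 0 + 1 + 1
Step 4: Total rank sum = 2

2


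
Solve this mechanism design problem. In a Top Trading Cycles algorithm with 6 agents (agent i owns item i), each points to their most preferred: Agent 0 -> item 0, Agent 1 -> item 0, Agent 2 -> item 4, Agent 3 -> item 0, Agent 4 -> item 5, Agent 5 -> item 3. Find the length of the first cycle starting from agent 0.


Step 1: Trace the pointer graph from agent 0: 0 -> 0
Step 2: A cycle is detected when we revisit agent 0
Step 3: The cycle is: 0 -> 0
Step 4: Cycle length = 1

1


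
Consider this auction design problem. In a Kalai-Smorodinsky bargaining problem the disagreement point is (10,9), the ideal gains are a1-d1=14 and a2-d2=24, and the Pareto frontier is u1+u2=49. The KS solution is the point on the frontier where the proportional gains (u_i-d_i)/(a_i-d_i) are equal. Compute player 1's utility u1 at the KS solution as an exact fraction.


Step 1: At the KS point, (u1-d1)/r1 = (u2-d2)/r2 = t and u1+u2 = 49
Step 2: u1 = d1 + r1*t and u2 = d2 + r2*t, so (d1 + r1*t) + (d2 + r2*t) = 49
Step 3: t = (49 - 10 - 9)/(14 + 24) = 30/38 = 15/19
Step 4: u1 = d1 + r1*t = 10 + 14 * 15/19 = 400/19
Step 5: (Check: u2 = d2 + r2*t = 531/19; u1+u2 = 400/19 + 531/19 = 49, on the frontier.)

400/19


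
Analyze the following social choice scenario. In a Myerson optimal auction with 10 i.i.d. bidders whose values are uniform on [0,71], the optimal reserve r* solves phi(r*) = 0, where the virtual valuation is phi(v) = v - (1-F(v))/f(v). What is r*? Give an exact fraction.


Step 1: For U[0,71], F(v) = v/71 and f(v) = 1/71
Step 2: phi(v) = v - (1 - v/71)/(1/71) = v - (71 - v) = 2v - 71
Step 3: Set phi(r*) = 0: 2r* - 71 = 0
Step 4: r* = 71/2 (the number of bidders n = 10 does not enter)

71/2


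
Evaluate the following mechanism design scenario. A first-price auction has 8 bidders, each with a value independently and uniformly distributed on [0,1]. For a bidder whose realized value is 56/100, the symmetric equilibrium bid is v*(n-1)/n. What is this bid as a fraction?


Step 1: The symmetric BNE bidding function is b(v) = v * (n-1) / n
Step 2: Substitute v = 14/25 and n = 8
Step 3: b = 14/25 * 7/8
Step 4: b = 49/100

49/100


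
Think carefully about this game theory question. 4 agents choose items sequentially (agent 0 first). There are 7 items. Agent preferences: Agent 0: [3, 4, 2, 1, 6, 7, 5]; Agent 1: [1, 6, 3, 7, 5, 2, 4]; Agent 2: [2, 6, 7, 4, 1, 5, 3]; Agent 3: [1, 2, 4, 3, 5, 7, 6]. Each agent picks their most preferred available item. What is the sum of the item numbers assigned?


Step 1: Agent 0 picks item 3
Step 2: Agent 1 picks item 1
Step 3: Agent 2 picks item 2
Step 4: Agent 3 picks item 4
Step 5: Sum = 3 + 1 + 2 + 4 = 10

10


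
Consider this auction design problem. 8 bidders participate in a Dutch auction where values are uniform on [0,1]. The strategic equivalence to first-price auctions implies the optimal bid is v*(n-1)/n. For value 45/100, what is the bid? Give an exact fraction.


Step 1: Dutch auctions are strategically equivalent to first-price auctions
Step 2: The equilibrium bid is b(v) = v*(n-1)/n
Step 3: b = 9/20 * 7/8
Step 4: b = 63/160

63/160


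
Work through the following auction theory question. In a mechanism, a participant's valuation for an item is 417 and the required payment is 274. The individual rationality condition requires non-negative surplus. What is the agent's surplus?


Step 1: Surplus = value - payment = 417 - 274 = 143
Step 2: IR is satisfied (surplus >= 0)

143


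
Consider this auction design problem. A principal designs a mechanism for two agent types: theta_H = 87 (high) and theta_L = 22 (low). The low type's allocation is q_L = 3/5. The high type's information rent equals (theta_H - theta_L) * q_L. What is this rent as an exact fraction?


Step 1: theta_H - theta_L = 87 - 22 = 65
Step 2: Information rent = (theta_H - theta_L) * q_L
Step 3: = 65 * 3/5
Step 4: = 39

39


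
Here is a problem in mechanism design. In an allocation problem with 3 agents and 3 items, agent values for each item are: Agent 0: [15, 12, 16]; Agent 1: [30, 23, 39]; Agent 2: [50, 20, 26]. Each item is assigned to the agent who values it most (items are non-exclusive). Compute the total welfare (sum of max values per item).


Step 1: For each item, find the maximum value among all agents.
Step 2: Item 0 -> Agent 2 (value 50)
Step 3: Item 1 -> Agent 1 (value 23)
Step 4: Item 2 -> Agent 1 (value 39)
Step 5: Total welfare = 50 + 23 + 39 = 112

112


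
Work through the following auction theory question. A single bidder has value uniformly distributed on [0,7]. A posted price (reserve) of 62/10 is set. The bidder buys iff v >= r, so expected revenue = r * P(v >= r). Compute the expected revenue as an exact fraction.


Step 1: Posted price r = 31/5, value support [0,7]
Step 2: P(v >= r) = (7 - 31/5)/7 = 4/35
Step 3: Expected revenue = r * P(v >= r) = 31/5 * 4/35
Step 4: Revenue = 124/175

124/175


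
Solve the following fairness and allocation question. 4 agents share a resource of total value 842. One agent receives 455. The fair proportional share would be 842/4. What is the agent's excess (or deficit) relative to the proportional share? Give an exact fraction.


Step 1: Proportional share = 842/4 = 421/2
Step 2: Agent's actual allocation = 455
Step 3: Excess = 455 - 421/2 = 489/2

489/2


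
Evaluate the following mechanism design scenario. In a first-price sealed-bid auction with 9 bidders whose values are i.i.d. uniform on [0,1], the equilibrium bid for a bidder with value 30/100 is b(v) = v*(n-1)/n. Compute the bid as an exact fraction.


Step 1: The symmetric BNE bidding function is b(v) = v * (n-1) / n
Step 2: Substitute v = 3/10 and n = 9
Step 3: b = 3/10 * 8/9
Step 4: b = 4/15

4/15


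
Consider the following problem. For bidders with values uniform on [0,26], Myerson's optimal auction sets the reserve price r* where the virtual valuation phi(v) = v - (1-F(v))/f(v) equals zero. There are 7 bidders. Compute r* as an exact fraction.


Step 1: For U[0,26], F(v) = v/26 and f(v) = 1/26
Step 2: phi(v) = v - (1 - v/26)/(1/26) = v - (26 - v) = 2v - 26
Step 3: Set phi(r*) = 0: 2r* - 26 = 0
Step 4: r* = 26/2 = 13 (the number of bidders n = 7 does not enter)

13


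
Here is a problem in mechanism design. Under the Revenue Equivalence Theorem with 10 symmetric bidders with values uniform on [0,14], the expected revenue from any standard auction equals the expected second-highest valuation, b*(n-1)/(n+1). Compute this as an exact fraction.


Step 1: By Revenue Equivalence, expected revenue = b*(n-1)/(n+1)
Step 2: Substituting n = 10, b = 14
Step 3: Revenue = 14*(10-1)/(10+1) = 14*9/11
Step 4: Revenue = 126/11

126/11


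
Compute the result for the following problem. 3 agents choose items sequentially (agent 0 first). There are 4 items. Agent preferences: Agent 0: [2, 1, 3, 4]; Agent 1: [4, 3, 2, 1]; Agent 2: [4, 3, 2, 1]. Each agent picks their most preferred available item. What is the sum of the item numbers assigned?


Step 1: Agent 0 picks item 2
Step 2: Agent 1 picks item 4
Step 3: Agent 2 picks item 3
Step 4: Sum = 2 + 4 + 3 = 9

9


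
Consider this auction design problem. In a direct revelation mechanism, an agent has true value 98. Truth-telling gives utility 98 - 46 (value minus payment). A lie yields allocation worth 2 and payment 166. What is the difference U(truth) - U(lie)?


Step 1: U(truth) = value - payment = 98 - 46 = 52
Step 2: U(lie) = allocation - payment = 2 - 166 = -164
Step 3: IC gap = 52 - (-164) = 216

216


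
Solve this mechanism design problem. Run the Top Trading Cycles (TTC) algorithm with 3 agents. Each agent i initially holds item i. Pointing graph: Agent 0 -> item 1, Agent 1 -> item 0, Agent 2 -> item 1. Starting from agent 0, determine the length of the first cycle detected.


Step 1: Trace the pointer graph from agent 0: 0 -> 1 -> 0
Step 2: A cycle is detected when we revisit agent 0
Step 3: The cycle is: 0 -> 1 -> 0
Step 4: Cycle length = 2

2


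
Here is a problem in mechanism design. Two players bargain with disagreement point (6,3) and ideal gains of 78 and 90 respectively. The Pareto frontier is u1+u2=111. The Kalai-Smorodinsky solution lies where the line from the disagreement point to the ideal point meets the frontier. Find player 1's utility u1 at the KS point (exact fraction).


Step 1: At the KS point, (u1-d1)/r1 = (u2-d2)/r2 = t and u1+u2 = 111
Step 2: u1 = d1 + r1*t and u2 = d2 + r2*t, so (d1 + r1*t) + (d2 + r2*t) = 111
Step 3: t = (111 - 6 - 3)/(78 + 90) = 102/168 = 17/28
Step 4: u1 = d1 + r1*t = 6 + 78 * 17/28 = 747/14
Step 5: (Check: u2 = d2 + r2*t = 807/14; u1+u2 = 747/14 + 807/14 = 111, on the frontier.)

747/14


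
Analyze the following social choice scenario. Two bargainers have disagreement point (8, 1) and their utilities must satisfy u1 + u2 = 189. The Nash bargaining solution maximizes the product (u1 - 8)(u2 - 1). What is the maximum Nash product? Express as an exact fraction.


Step 1: The Nash solution splits surplus symmetrically above the disagreement point
Step 2: u1 = (total + d1 - d2)/2 = (189 + 8 - 1)/2 = 98
Step 3: u2 = (total - d1 + d2)/2 = (189 - 8 + 1)/2 = 91
Step 4: Nash product = (98 - 8) * (91 - 1)
Step 5: = 90 * 90 = 8100

8100


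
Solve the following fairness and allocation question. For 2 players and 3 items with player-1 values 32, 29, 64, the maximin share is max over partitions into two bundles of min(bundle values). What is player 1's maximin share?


Step 1: Item values = 32, 29, 64
Step 2: Enumerate all 2-bundle partitions and take the smaller bundle:
  Partition 1: {32} vs {29,64} -> bundles 32, 93; min = 32
  Partition 2: {29} vs {32,64} -> bundles 29, 96; min = 29
  Partition 3: {64} vs {32,29} -> bundles 64, 61; min = 61
Step 3: MMS = max(32, 29, 61) = 61

61


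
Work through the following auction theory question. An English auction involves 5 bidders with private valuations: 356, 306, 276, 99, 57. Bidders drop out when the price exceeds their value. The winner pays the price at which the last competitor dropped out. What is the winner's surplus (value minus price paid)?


Step 1: Identify the highest value: 356
Step 2: Identify the second-highest value: 306
Step 3: The final price = second-highest value = 306
Step 4: Surplus = 356 - 306 = 50

50


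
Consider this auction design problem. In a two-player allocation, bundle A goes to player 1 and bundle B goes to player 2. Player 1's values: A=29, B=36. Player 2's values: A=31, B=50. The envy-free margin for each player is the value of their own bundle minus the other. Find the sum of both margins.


Step 1: Player 1's margin = v1(A) - v1(B) = 29 - 36 = -7
Step 2: Player 2's margin = v2(B) - v2(A) = 50 - 31 = 19
Step 3: Total margin = -7 + 19 = 12

12


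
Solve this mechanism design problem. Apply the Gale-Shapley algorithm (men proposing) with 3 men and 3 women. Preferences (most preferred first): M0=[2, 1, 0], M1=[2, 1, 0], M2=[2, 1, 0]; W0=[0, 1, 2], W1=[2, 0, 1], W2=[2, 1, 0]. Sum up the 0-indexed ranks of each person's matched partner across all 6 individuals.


Step 1: Run Gale-Shapley (men propose, women hold best offer):
  M0 proposes to W2; she accepts
  M1 proposes to W2; she switches from M0
  M2 proposes to W2; she switches from M1
  M0 proposes to W1; she accepts
  M1 proposes to W1; rejected
  M1 proposes to W0; she accepts
Step 2: Final matching: W0-M1, W1-M0, W2-M2
Step 3: 0-indexed ranks (man's rank of his match, then woman's): 2 + 1 + 1 + 1 + 0 + 0
Step 4: Total rank sum = 5

5


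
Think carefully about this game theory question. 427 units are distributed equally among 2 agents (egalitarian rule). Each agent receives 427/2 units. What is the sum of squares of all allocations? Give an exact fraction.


Step 1: Each agent's share = 427/2
Step 2: Square of each share = (427/2)^2 = 182329/4
Step 3: Sum of squares = 2 * 182329/4 = 182329/2

182329/2


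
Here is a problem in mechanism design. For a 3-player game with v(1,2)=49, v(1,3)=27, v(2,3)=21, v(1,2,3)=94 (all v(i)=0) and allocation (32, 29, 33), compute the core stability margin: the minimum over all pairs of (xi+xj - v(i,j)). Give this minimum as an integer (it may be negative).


Step 1: Slack for coalition (1,2): x1+x2 - v12 = 61 - 49 = 12
Step 2: Slack for coalition (1,3): x1+x3 - v13 = 65 - 27 = 38
Step 3: Slack for coalition (2,3): x2+x3 - v23 = 62 - 21 = 41
Step 4: Minimum slack = min(12, 38, 41) = 12, attained by (1,2); no pair can gain by deviating, so the allocation is in the core

12


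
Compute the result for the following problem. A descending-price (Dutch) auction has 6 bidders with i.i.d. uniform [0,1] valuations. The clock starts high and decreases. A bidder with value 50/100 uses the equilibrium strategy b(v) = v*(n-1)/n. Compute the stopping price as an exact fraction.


Step 1: Dutch auctions are strategically equivalent to first-price auctions
Step 2: The equilibrium bid is b(v) = v*(n-1)/n
Step 3: b = 1/2 * 5/6
Step 4: b = 5/12

5/12


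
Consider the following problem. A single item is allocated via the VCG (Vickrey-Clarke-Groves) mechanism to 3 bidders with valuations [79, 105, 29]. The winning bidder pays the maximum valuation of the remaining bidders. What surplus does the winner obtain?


Step 1: The winner is the agent with the highest value: agent 1 with value 105
Step 2: Values of other agents: [79, 29]
Step 3: VCG payment = max of others' values = 79
Step 4: Surplus = 105 - 79 = 26

26


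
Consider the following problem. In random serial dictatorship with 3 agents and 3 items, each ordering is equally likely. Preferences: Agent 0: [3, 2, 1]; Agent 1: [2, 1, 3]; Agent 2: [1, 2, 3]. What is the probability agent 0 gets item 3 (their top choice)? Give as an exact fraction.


Step 1: Agent 0 wants item 3
Step 2: There are 6 possible orderings of agents
Step 3: In 6 orderings, agent 0 gets item 3
Step 4: Probability = 6/6 = 1

1


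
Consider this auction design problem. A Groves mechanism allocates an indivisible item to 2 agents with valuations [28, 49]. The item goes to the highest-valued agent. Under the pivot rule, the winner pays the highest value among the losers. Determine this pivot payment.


Step 1: The efficient winner is agent 1 with value 49
Step 2: Other agents' values: [28]
Step 3: Pivot payment = max(others) = 28
Step 4: The winner pays 28

28


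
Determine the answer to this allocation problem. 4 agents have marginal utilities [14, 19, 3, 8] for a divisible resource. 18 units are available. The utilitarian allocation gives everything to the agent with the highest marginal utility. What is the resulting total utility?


Step 1: The marginal utilities are [14, 19, 3, 8]
Step 2: The highest marginal utility is 19
Step 3: All 18 units go to that agent
Step 4: Total utility = 19 * 18 = 342

342


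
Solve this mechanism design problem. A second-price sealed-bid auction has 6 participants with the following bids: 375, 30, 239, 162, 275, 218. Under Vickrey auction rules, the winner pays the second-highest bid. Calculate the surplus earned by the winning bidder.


Step 1: Sort bids in descending order: 375, 275, 239, 218, 162, 30
Step 2: The winning bid is the highest: 375
Step 3: The payment equals the second-highest bid: 275
Step 4: Surplus = winner's bid - payment = 375 - 275 = 100

100


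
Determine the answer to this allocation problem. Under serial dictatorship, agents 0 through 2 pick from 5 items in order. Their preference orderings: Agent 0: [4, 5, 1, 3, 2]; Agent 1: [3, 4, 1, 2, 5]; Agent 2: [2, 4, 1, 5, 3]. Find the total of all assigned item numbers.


Step 1: Agent 0 picks item 4
Step 2: Agent 1 picks item 3
Step 3: Agent 2 picks item 2
Step 4: Sum = 4 + 3 + 2 = 9

9


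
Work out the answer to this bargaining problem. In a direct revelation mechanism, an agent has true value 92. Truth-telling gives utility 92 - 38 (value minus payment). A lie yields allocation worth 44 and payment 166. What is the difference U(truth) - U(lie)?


Step 1: U(truth) = value - payment = 92 - 38 = 54
Step 2: U(lie) = allocation - payment = 44 - 166 = -122
Step 3: IC gap = 54 - (-122) = 176

176


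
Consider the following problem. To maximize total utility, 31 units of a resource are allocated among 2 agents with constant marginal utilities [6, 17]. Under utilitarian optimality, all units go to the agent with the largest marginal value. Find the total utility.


Step 1: The marginal utilities are [6, 17]
Step 2: The highest marginal utility is 17
Step 3: All 31 units go to that agent
Step 4: Total utility = 17 * 31 = 527

527


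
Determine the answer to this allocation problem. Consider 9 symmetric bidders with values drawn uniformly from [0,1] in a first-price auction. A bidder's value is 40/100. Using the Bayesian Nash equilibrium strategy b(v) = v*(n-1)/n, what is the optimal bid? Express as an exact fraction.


Step 1: The symmetric BNE bidding function is b(v) = v * (n-1) / n
Step 2: Substitute v = 2/5 and n = 9
Step 3: b = 2/5 * 8/9
Step 4: b = 16/45

16/45


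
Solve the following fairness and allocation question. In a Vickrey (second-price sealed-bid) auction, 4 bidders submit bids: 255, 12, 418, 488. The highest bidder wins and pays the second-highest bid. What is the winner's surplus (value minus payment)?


Step 1: Sort bids in descending order: 488, 418, 255, 12
Step 2: The winning bid is the highest: 488
Step 3: The payment equals the second-highest bid: 418
Step 4: Surplus = winner's bid - payment = 488 - 418 = 70

70


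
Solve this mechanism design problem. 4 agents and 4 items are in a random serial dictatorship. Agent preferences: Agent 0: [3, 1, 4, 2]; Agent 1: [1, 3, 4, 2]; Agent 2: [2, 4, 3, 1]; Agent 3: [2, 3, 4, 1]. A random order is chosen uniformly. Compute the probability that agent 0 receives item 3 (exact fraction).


Step 1: Agent 0 wants item 3
Step 2: There are 24 possible orderings of agents
Step 3: In 20 orderings, agent 0 gets item 3
Step 4: Probability = 20/24 = 5/6

5/6


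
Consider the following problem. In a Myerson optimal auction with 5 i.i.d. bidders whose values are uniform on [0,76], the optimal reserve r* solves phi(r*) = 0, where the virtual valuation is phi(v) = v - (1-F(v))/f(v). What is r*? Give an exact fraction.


Step 1: For U[0,76], F(v) = v/76 and f(v) = 1/76
Step 2: phi(v) = v - (1 - v/76)/(1/76) = v - (76 - v) = 2v - 76
Step 3: Set phi(r*) = 0: 2r* - 76 = 0
Step 4: r* = 76/2 = 38 (the number of bidders n = 5 does not enter)

38


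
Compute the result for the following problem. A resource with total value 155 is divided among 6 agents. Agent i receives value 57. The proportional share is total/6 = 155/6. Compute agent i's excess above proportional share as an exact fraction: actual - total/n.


Step 1: Proportional share = 155/6
Step 2: Agent's actual allocation = 57
Step 3: Excess = 57 - 155/6 = 187/6

187/6


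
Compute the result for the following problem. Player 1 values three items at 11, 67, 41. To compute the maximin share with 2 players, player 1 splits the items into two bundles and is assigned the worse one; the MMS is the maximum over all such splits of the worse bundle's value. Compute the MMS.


Step 1: Item values = 11, 67, 41
Step 2: Enumerate all 2-bundle partitions and take the smaller bundle:
  Partition 1: {11} vs {67,41} -> bundles 11, 108; min = 11
  Partition 2: {67} vs {11,41} -> bundles 67, 52; min = 52
  Partition 3: {41} vs {11,67} -> bundles 41, 78; min = 41
Step 3: MMS = max(11, 52, 41) = 52

52


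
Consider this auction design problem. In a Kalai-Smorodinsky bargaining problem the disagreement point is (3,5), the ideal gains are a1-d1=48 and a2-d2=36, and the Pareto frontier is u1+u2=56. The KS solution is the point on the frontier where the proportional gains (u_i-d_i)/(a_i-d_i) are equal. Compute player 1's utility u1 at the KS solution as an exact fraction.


Step 1: At the KS point, (u1-d1)/r1 = (u2-d2)/r2 = t and u1+u2 = 56
Step 2: u1 = d1 + r1*t and u2 = d2 + r2*t, so (d1 + r1*t) + (d2 + r2*t) = 56
Step 3: t = (56 - 3 - 5)/(48 + 36) = 48/84 = 4/7
Step 4: u1 = d1 + r1*t = 3 + 48 * 4/7 = 213/7
Step 5: (Check: u2 = d2 + r2*t = 179/7; u1+u2 = 213/7 + 179/7 = 56, on the frontier.)

213/7


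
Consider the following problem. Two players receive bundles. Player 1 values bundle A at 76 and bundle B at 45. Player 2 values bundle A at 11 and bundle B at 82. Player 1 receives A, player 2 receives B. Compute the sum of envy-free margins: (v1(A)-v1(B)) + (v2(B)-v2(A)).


Step 1: Player 1's margin = v1(A) - v1(B) = 76 - 45 = 31
Step 2: Player 2's margin = v2(B) - v2(A) = 82 - 11 = 71
Step 3: Total margin = 31 + 71 = 102

102


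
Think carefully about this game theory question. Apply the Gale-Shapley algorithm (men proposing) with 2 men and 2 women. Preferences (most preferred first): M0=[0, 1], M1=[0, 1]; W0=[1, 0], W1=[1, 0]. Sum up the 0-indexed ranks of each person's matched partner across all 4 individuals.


Step 1: Run Gale-Shapley (men propose, women hold best offer):
  M0 proposes to W0; she accepts
  M1 proposes to W0; she switches from M0
  M0 proposes to W1; she accepts
Step 2: Final matching: W0-M1, W1-M0
Step 3: 0-indexed ranks (man's rank of his match, then woman's): 0 + 0 + 1 + 1
Step 4: Total rank sum = 2

2


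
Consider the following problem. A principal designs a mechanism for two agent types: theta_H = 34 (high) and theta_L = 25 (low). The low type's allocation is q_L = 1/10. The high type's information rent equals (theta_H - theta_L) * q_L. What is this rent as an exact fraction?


Step 1: theta_H - theta_L = 34 - 25 = 9
Step 2: Information rent = (theta_H - theta_L) * q_L
Step 3: = 9 * 1/10
Step 4: = 9/10

9/10


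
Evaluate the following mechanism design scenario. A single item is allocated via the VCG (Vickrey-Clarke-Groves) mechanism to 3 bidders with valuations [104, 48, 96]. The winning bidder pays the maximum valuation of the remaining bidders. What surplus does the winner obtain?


Step 1: The winner is the agent with the highest value: agent 0 with value 104
Step 2: Values of other agents: [48, 96]
Step 3: VCG payment = max of others' values = 96
Step 4: Surplus = 104 - 96 = 8

8


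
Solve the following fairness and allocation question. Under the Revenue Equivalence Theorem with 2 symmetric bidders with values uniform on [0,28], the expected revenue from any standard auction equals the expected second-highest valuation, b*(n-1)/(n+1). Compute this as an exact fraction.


Step 1: By Revenue Equivalence, expected revenue = b*(n-1)/(n+1)
Step 2: Substituting n = 2, b = 28
Step 3: Revenue = 28*(2-1)/(2+1) = 28*1/3
Step 4: Revenue = 28/3

28/3


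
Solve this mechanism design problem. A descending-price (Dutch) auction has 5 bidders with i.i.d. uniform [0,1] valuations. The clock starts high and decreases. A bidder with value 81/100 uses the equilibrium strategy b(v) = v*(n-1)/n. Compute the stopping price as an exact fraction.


Step 1: Dutch auctions are strategically equivalent to first-price auctions
Step 2: The equilibrium bid is b(v) = v*(n-1)/n
Step 3: b = 81/100 * 4/5
Step 4: b = 81/125

81/125


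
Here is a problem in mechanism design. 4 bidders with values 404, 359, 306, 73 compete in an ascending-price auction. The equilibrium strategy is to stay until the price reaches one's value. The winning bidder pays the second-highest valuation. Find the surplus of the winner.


Step 1: Identify the highest value: 404
Step 2: Identify the second-highest value: 359
Step 3: The final price = second-highest value = 359
Step 4: Surplus = 404 - 359 = 45

45


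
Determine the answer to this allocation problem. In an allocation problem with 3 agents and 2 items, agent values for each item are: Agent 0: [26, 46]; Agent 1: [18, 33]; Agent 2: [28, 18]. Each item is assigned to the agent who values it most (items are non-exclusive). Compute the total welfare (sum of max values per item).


Step 1: For each item, find the maximum value among all agents.
Step 2: Item 0 -> Agent 2 (value 28)
Step 3: Item 1 -> Agent 0 (value 46)
Step 4: Total welfare = 28 + 46 = 74

74


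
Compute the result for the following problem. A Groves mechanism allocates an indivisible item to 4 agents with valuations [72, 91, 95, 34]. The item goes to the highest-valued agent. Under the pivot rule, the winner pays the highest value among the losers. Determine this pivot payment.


Step 1: The efficient winner is agent 2 with value 95
Step 2: Other agents' values: [72, 91, 34]
Step 3: Pivot payment = max(others) = 91
Step 4: The winner pays 91

91


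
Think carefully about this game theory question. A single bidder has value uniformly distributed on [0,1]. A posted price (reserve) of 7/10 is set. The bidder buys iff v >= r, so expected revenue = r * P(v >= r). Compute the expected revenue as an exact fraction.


Step 1: Posted price r = 7/10, value support [0,1]
Step 2: P(v >= r) = (1 - 7/10)/1 = 3/10
Step 3: Expected revenue = r * P(v >= r) = 7/10 * 3/10
Step 4: Revenue = 21/100

21/100


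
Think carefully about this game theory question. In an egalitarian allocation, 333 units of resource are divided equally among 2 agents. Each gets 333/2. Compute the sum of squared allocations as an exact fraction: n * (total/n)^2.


Step 1: Each agent's share = 333/2
Step 2: Square of each share = (333/2)^2 = 110889/4
Step 3: Sum of squares = 2 * 110889/4 = 110889/2

110889/2


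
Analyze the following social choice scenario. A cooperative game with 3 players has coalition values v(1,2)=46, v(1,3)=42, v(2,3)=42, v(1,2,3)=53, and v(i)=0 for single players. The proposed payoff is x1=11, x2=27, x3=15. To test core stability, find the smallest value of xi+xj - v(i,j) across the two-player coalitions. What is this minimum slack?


Step 1: Slack for coalition (1,2): x1+x2 - v12 = 38 - 46 = -8
Step 2: Slack for coalition (1,3): x1+x3 - v13 = 26 - 42 = -16
Step 3: Slack for coalition (2,3): x2+x3 - v23 = 42 - 42 = 0
Step 4: Minimum slack = min(-8, -16, 0) = -16, attained by (1,3); coalition (1,3) can block (slack < 0), so the allocation is not in the core

-16


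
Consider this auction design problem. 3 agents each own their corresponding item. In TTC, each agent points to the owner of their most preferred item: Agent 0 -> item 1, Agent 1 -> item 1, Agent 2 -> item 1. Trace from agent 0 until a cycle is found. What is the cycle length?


Step 1: Trace the pointer graph from agent 0: 0 -> 1 -> 1
Step 2: A cycle is detected when we revisit agent 1
Step 3: The cycle is: 1 -> 1
Step 4: Cycle length = 1

1


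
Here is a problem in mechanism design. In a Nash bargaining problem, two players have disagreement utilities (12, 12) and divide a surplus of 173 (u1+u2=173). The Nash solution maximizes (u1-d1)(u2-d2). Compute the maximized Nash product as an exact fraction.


Step 1: The Nash solution splits surplus symmetrically above the disagreement point
Step 2: u1 = (total + d1 - d2)/2 = (173 + 12 - 12)/2 = 173/2
Step 3: u2 = (total - d1 + d2)/2 = (173 - 12 + 12)/2 = 173/2
Step 4: Nash product = (173/2 - 12) * (173/2 - 12)
Step 5: = 149/2 * 149/2 = 22201/4

22201/4


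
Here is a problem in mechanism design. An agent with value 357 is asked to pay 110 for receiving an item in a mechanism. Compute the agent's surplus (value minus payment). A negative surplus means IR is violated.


Step 1: Surplus = value - payment = 357 - 110 = 247
Step 2: IR is satisfied (surplus >= 0)

247


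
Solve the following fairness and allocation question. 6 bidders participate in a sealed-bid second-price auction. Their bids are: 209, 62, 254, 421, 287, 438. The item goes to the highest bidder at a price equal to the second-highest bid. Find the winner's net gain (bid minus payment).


Step 1: Sort bids in descending order: 438, 421, 287, 254, 209, 62
Step 2: The winning bid is the highest: 438
Step 3: The payment equals the second-highest bid: 421
Step 4: Surplus = winner's bid - payment = 438 - 421 = 17

17


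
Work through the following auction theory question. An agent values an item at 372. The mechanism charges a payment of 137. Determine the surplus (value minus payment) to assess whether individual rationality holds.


Step 1: Surplus = value - payment = 372 - 137 = 235
Step 2: IR is satisfied (surplus >= 0)

235


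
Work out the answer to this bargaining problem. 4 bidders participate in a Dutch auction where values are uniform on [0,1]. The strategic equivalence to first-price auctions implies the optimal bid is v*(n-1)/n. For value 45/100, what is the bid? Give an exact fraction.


Step 1: Dutch auctions are strategically equivalent to first-price auctions
Step 2: The equilibrium bid is b(v) = v*(n-1)/n
Step 3: b = 9/20 * 3/4
Step 4: b = 27/80

27/80


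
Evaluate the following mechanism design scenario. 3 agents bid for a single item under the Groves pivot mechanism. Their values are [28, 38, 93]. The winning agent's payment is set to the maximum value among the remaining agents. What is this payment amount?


Step 1: The efficient winner is agent 2 with value 93
Step 2: Other agents' values: [28, 38]
Step 3: Pivot payment = max(others) = 38
Step 4: The winner pays 38

38


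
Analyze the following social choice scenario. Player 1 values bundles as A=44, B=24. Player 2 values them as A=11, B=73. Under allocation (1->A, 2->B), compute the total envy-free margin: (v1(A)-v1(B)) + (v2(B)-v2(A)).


Step 1: Player 1's margin = v1(A) - v1(B) = 44 - 24 = 20
Step 2: Player 2's margin = v2(B) - v2(A) = 73 - 11 = 62
Step 3: Total margin = 20 + 62 = 82

82


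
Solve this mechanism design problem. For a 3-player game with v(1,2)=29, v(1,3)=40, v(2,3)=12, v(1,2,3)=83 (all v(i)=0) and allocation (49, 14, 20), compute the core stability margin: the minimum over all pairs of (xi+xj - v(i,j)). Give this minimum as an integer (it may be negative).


Step 1: Slack for coalition (1,2): x1+x2 - v12 = 63 - 29 = 34
Step 2: Slack for coalition (1,3): x1+x3 - v13 = 69 - 40 = 29
Step 3: Slack for coalition (2,3): x2+x3 - v23 = 34 - 12 = 22
Step 4: Minimum slack = min(34, 29, 22) = 22, attained by (2,3); no pair can gain by deviating, so the allocation is in the core

22


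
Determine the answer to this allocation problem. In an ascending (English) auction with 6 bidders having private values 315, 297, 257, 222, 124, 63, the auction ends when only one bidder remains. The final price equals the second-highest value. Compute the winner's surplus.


Step 1: Identify the highest value: 315
Step 2: Identify the second-highest value: 297
Step 3: The final price = second-highest value = 297
Step 4: Surplus = 315 - 297 = 18

18


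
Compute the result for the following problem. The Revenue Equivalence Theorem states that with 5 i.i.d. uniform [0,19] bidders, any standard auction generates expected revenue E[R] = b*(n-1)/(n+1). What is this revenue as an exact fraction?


Step 1: By Revenue Equivalence, expected revenue = b*(n-1)/(n+1)
Step 2: Substituting n = 5, b = 19
Step 3: Revenue = 19*(5-1)/(5+1) = 19*4/6
Step 4: Revenue = 76/6 = 38/3

38/3
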